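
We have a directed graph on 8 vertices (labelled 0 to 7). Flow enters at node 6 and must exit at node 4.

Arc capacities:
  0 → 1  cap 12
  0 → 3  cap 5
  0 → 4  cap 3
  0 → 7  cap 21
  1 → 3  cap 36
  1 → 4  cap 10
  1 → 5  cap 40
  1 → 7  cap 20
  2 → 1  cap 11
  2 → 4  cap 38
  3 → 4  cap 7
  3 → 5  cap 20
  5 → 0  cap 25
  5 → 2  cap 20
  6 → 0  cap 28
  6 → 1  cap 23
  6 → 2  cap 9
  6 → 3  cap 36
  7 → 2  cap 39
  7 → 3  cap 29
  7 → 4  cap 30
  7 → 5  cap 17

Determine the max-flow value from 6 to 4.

Maximum flow value: 87

augment #1: 6→0→4 bottleneck 3, total now 3
augment #2: 6→1→4 bottleneck 10, total now 13
augment #3: 6→2→4 bottleneck 9, total now 22
augment #4: 6→3→4 bottleneck 7, total now 29
augment #5: 6→0→7→4 bottleneck 21, total now 50
augment #6: 6→1→7→4 bottleneck 9, total now 59
augment #7: 6→1→5→2→4 bottleneck 4, total now 63
augment #8: 6→3→5→2→4 bottleneck 16, total now 79
augment #9: 6→0→1→7→2→4 bottleneck 4, total now 83
augment #10: 6→3→5→1→7→2→4 bottleneck 4, total now 87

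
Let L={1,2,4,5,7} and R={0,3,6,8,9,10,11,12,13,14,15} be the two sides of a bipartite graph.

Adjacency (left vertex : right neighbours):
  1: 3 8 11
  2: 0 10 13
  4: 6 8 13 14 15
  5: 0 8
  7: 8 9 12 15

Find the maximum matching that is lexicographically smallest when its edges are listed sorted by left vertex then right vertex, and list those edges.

|M| = 5 (so the lex-smallest maximum matching has 5 edges)
process left vertices in ascending order; for each, take the smallest-labelled available neighbour that still permits 5 edges overall, or leave it unmatched if none does
lex-smallest matching: {1-3, 2-0, 4-6, 5-8, 7-9}

Lex-smallest maximum matching: {(1,3), (2,0), (4,6), (5,8), (7,9)}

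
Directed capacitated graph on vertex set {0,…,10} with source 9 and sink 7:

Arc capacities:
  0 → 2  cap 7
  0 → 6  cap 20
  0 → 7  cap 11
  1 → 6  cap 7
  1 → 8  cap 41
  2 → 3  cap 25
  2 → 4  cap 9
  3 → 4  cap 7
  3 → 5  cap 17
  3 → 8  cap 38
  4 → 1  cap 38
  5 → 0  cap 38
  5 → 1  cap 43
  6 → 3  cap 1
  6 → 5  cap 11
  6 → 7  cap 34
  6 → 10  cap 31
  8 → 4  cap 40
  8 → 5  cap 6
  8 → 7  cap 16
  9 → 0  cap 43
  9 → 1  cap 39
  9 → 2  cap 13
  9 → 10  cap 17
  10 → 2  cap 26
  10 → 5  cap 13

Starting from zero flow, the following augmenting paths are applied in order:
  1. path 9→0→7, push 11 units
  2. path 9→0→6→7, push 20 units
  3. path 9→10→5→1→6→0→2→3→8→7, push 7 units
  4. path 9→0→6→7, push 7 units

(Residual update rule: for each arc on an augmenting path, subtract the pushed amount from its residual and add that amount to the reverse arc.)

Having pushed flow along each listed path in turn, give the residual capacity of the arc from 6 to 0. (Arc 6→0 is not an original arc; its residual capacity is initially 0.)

after path 1 (9→0→7, push 11): res(6,0)=0
after path 2 (9→0→6→7, push 20): res(6,0)=20
after path 3 (9→10→5→1→6→0→2→3→8→7, push 7): res(6,0)=13
after path 4 (9→0→6→7, push 7): res(6,0)=20

Residual capacity of (6,0): 20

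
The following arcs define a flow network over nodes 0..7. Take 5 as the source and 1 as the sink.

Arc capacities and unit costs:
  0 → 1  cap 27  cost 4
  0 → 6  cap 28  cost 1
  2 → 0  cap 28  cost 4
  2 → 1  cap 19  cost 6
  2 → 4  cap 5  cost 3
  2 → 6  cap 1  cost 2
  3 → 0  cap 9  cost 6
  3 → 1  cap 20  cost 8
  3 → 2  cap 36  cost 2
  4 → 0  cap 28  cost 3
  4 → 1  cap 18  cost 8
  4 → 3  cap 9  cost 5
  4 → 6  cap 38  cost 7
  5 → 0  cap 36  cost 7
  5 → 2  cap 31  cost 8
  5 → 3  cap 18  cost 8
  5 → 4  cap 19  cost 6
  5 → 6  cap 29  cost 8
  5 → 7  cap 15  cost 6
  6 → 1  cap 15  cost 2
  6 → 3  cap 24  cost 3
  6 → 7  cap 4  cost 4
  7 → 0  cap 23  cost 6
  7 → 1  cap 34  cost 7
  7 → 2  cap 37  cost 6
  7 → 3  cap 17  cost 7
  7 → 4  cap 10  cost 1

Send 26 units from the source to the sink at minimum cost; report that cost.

Minimum cost for 26 units: 271

shortest-cost path #1: 5→6→1 push 15 @ unit cost 10 (adds 150)
shortest-cost path #2: 5→0→1 push 11 @ unit cost 11 (adds 121)
total cost = 271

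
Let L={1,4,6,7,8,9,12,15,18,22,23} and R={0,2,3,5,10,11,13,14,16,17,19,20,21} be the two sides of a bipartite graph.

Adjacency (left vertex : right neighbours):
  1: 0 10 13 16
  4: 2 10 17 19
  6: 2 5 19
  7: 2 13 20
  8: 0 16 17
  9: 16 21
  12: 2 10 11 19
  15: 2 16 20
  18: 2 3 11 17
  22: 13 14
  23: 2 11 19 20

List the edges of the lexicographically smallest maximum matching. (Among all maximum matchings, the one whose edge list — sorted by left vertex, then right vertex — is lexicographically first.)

Lex-smallest maximum matching: {(1,0), (4,2), (6,5), (7,13), (8,16), (9,21), (12,10), (15,20), (18,3), (22,14), (23,11)}

|M| = 11 (so the lex-smallest maximum matching has 11 edges)
process left vertices in ascending order; for each, take the smallest-labelled available neighbour that still permits 11 edges overall, or leave it unmatched if none does
lex-smallest matching: {1-0, 4-2, 6-5, 7-13, 8-16, 9-21, 12-10, 15-20, 18-3, 22-14, 23-11}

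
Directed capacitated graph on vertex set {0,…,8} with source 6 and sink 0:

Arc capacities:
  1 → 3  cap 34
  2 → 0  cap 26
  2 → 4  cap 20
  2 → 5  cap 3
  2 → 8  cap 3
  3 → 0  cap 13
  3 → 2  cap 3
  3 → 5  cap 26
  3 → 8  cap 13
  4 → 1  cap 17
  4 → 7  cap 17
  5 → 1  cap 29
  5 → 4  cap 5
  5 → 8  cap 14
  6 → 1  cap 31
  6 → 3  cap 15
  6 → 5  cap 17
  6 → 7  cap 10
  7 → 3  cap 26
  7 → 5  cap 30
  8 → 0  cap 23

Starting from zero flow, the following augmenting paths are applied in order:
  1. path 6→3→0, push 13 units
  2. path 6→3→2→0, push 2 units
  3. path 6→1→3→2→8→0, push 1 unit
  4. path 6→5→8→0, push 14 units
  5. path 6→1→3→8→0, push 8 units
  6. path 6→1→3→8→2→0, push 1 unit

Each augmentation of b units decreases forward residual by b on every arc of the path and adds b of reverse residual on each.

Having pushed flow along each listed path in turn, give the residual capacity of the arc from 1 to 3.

after path 1 (6→3→0, push 13): res(1,3)=34
after path 2 (6→3→2→0, push 2): res(1,3)=34
after path 3 (6→1→3→2→8→0, push 1): res(1,3)=33
after path 4 (6→5→8→0, push 14): res(1,3)=33
after path 5 (6→1→3→8→0, push 8): res(1,3)=25
after path 6 (6→1→3→8→2→0, push 1): res(1,3)=24

Residual capacity of (1,3): 24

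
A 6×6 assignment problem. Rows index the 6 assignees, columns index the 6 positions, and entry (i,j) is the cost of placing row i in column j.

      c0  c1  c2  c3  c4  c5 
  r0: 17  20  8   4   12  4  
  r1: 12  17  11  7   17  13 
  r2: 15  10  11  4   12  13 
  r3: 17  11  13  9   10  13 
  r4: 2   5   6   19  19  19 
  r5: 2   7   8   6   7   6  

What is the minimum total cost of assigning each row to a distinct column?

Minimum assignment cost: 36

optimal assignment: row0→col5 (cost 4), row1→col2 (cost 11), row2→col3 (cost 4), row3→col4 (cost 10), row4→col1 (cost 5), row5→col0 (cost 2)
total = 4 + 11 + 4 + 10 + 5 + 2 = 36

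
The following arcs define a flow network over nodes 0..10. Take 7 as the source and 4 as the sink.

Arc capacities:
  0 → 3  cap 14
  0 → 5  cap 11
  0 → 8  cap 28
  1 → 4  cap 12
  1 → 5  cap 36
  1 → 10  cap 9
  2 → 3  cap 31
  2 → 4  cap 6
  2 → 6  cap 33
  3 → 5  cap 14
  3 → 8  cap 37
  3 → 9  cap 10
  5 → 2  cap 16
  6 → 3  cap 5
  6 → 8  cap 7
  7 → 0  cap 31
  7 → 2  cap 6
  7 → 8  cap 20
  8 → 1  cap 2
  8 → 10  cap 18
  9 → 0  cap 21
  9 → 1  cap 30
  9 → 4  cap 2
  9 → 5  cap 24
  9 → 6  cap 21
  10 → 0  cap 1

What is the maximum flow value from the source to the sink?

Maximum flow value: 18

augment #1: 7→2→4 bottleneck 6, total now 6
augment #2: 7→8→1→4 bottleneck 2, total now 8
augment #3: 7→0→3→9→4 bottleneck 2, total now 10
augment #4: 7→0→3→9→1→4 bottleneck 8, total now 18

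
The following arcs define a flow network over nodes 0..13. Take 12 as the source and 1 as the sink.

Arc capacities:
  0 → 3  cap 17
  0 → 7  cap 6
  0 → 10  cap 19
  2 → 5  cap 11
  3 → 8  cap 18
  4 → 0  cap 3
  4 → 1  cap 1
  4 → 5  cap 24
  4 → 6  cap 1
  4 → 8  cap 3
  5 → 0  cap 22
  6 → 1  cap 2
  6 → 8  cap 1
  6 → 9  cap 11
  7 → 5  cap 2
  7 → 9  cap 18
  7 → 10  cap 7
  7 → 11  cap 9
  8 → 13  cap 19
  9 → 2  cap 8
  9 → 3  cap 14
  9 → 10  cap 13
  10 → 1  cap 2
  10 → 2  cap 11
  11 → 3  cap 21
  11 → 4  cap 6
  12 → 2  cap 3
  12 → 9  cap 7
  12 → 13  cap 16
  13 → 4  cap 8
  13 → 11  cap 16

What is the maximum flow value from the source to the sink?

Maximum flow value: 4

augment #1: 12→9→10→1 bottleneck 2, total now 2
augment #2: 12→13→4→1 bottleneck 1, total now 3
augment #3: 12→13→4→6→1 bottleneck 1, total now 4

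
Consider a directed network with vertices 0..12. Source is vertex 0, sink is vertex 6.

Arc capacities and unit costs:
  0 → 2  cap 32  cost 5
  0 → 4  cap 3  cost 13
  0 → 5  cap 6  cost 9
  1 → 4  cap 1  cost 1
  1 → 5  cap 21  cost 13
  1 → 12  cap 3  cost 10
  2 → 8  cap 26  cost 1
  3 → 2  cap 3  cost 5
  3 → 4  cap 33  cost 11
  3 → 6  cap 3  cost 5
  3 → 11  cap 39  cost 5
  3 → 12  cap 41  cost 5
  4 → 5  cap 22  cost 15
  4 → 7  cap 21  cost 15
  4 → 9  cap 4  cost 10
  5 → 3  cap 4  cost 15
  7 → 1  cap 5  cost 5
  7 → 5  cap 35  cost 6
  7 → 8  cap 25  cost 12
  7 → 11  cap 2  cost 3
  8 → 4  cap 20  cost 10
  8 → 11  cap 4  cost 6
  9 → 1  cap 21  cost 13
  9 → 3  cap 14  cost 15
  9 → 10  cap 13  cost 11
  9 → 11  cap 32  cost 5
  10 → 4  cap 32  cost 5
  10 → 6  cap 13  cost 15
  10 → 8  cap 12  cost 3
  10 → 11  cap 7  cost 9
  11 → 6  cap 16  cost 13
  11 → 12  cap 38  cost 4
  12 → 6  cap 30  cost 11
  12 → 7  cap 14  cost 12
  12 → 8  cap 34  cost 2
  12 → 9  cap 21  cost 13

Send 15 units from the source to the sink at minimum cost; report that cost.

shortest-cost path #1: 0→2→8→11→6 push 4 @ unit cost 25 (adds 100)
shortest-cost path #2: 0→5→3→6 push 3 @ unit cost 29 (adds 87)
shortest-cost path #3: 0→5→3→12→6 push 1 @ unit cost 40 (adds 40)
shortest-cost path #4: 0→4→9→11→6 push 3 @ unit cost 41 (adds 123)
shortest-cost path #5: 0→2→8→4→9→11→6 push 1 @ unit cost 44 (adds 44)
shortest-cost path #6: 0→2→8→4→7→11→6 push 2 @ unit cost 47 (adds 94)
shortest-cost path #7: 0→2→8→4→7→1→12→6 push 1 @ unit cost 57 (adds 57)
total cost = 545

Minimum cost for 15 units: 545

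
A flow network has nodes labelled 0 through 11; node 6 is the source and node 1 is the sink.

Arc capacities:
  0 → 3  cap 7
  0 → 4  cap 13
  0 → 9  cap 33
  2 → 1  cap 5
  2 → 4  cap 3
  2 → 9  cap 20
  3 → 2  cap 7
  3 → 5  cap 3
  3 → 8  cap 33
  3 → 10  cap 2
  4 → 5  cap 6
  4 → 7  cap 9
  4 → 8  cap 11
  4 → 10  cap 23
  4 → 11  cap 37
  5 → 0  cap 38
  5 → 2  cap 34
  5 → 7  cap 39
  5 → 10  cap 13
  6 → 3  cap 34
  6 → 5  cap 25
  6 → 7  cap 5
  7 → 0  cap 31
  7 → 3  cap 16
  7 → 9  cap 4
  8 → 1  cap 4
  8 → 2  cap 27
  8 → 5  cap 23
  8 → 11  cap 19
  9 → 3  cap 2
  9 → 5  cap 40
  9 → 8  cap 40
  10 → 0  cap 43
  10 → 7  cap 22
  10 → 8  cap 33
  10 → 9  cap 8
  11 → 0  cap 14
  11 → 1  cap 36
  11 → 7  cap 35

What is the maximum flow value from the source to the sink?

augment #1: 6→3→2→1 bottleneck 5, total now 5
augment #2: 6→3→8→1 bottleneck 4, total now 9
augment #3: 6→3→8→11→1 bottleneck 19, total now 28
augment #4: 6→3→2→4→11→1 bottleneck 2, total now 30
augment #5: 6→5→0→4→11→1 bottleneck 13, total now 43
augment #6: 6→5→2→4→11→1 bottleneck 1, total now 44

Maximum flow value: 44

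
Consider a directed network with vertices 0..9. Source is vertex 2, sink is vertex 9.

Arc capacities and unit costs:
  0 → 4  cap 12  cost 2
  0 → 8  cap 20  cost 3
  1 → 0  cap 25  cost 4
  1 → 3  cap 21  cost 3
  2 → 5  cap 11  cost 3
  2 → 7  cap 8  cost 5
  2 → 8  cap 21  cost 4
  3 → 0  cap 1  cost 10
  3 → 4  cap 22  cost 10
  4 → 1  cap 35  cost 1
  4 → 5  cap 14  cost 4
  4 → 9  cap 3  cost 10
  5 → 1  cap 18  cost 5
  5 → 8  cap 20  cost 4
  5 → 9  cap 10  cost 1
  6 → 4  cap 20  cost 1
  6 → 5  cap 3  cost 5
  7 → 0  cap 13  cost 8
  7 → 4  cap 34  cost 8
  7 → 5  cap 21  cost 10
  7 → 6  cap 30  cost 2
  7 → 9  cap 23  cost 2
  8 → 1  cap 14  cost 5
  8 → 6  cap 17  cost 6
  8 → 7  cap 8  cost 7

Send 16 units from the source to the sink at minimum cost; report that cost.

Minimum cost for 16 units: 82

shortest-cost path #1: 2→5→9 push 10 @ unit cost 4 (adds 40)
shortest-cost path #2: 2→7→9 push 6 @ unit cost 7 (adds 42)
total cost = 82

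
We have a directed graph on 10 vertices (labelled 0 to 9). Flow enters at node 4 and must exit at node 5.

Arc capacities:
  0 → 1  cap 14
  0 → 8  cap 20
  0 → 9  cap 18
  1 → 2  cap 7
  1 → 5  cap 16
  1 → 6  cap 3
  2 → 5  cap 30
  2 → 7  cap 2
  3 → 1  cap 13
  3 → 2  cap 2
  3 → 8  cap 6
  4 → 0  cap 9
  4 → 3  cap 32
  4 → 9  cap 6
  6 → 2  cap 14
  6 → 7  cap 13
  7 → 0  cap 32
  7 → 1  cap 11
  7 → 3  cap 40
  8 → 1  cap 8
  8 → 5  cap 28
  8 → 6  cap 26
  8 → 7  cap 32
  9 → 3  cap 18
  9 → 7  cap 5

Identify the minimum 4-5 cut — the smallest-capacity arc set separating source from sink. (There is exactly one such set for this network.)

Min-cut arcs: {(3,1), (3,2), (3,8), (4,0), (9,7)} (total capacity 35)

augment #1: 4→0→1→5 push 9
augment #2: 4→3→1→5 push 7
augment #3: 4→3→2→5 push 2
augment #4: 4→3→8→5 push 6
augment #5: 4→3→1→2→5 push 6
augment #6: 4→9→7→0→8→5 push 5
max flow = 35; residual-reachable set from 4 gives S-side
cut edges (S→T): {(3,1), (3,2), (3,8), (4,0), (9,7)} total cap 35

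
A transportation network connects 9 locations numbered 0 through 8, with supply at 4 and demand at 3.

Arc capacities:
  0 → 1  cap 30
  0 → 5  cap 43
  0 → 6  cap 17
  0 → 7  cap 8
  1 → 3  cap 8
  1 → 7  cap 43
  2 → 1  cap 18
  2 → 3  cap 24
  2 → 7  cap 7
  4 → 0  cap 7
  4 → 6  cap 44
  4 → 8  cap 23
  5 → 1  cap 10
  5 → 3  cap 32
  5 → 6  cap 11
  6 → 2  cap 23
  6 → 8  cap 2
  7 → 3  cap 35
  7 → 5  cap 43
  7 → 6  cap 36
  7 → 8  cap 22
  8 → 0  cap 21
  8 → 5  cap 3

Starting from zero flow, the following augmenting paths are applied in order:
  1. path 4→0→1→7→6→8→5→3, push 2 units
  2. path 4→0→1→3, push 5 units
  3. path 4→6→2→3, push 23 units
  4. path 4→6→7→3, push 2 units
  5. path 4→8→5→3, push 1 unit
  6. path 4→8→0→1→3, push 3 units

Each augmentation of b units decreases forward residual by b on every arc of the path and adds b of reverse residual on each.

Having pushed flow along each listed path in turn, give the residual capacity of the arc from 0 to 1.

after path 1 (4→0→1→7→6→8→5→3, push 2): res(0,1)=28
after path 2 (4→0→1→3, push 5): res(0,1)=23
after path 3 (4→6→2→3, push 23): res(0,1)=23
after path 4 (4→6→7→3, push 2): res(0,1)=23
after path 5 (4→8→5→3, push 1): res(0,1)=23
after path 6 (4→8→0→1→3, push 3): res(0,1)=20

Residual capacity of (0,1): 20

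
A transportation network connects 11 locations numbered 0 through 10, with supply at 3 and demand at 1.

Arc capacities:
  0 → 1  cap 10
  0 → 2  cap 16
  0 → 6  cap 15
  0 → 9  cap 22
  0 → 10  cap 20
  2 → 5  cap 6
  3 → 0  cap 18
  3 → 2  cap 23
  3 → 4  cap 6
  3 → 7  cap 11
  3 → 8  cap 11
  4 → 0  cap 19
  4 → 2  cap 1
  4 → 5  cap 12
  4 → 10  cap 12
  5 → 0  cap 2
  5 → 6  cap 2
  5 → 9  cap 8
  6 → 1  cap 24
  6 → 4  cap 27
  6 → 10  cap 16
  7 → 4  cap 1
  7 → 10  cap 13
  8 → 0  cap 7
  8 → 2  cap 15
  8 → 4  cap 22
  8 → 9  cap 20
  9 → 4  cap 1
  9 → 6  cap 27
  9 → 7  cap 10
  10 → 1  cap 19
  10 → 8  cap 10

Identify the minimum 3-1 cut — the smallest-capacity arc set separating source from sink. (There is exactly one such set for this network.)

Min-cut arcs: {(2,5), (3,0), (3,4), (3,7), (3,8)} (total capacity 52)

augment #1: 3→0→1 push 10
augment #2: 3→0→6→1 push 8
augment #3: 3→4→10→1 push 6
augment #4: 3→7→10→1 push 11
augment #5: 3→2→5→6→1 push 2
augment #6: 3→8→0→6→1 push 7
augment #7: 3→8→4→10→1 push 2
augment #8: 3→8→9→6→1 push 2
augment #9: 3→2→5→9→6→1 push 4
max flow = 52; residual-reachable set from 3 gives S-side
cut edges (S→T): {(2,5), (3,0), (3,4), (3,7), (3,8)} total cap 52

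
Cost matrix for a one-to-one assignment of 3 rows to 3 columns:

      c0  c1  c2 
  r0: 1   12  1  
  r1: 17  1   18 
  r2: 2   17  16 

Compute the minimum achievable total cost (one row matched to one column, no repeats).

Minimum assignment cost: 4

optimal assignment: row0→col2 (cost 1), row1→col1 (cost 1), row2→col0 (cost 2)
total = 1 + 1 + 2 = 4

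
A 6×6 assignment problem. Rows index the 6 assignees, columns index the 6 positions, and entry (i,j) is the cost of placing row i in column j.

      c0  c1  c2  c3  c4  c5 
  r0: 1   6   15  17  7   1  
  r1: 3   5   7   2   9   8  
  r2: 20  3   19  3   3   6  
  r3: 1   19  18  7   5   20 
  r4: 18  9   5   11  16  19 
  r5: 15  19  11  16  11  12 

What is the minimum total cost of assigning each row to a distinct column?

optimal assignment: row0→col5 (cost 1), row1→col3 (cost 2), row2→col1 (cost 3), row3→col0 (cost 1), row4→col2 (cost 5), row5→col4 (cost 11)
total = 1 + 2 + 3 + 1 + 5 + 11 = 23

Minimum assignment cost: 23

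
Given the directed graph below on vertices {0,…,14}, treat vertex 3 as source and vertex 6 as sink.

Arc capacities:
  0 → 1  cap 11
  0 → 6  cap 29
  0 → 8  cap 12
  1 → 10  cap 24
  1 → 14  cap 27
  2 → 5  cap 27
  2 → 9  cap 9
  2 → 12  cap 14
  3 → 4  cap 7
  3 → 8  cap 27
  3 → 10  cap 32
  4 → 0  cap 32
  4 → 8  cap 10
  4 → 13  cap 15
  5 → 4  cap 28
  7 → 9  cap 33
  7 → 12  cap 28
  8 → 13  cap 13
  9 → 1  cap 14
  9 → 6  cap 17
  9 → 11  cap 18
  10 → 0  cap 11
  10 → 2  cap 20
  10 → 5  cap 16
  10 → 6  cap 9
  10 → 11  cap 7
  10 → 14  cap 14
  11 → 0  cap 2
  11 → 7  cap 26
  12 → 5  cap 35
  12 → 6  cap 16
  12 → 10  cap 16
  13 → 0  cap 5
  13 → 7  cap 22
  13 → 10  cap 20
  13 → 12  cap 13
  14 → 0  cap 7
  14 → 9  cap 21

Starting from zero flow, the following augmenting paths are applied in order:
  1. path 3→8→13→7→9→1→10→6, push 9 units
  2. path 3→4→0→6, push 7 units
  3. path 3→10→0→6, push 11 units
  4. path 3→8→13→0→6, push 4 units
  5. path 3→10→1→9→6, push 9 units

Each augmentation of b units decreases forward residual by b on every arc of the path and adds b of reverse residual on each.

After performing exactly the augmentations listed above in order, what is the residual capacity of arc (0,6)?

after path 1 (3→8→13→7→9→1→10→6, push 9): res(0,6)=29
after path 2 (3→4→0→6, push 7): res(0,6)=22
after path 3 (3→10→0→6, push 11): res(0,6)=11
after path 4 (3→8→13→0→6, push 4): res(0,6)=7
after path 5 (3→10→1→9→6, push 9): res(0,6)=7

Residual capacity of (0,6): 7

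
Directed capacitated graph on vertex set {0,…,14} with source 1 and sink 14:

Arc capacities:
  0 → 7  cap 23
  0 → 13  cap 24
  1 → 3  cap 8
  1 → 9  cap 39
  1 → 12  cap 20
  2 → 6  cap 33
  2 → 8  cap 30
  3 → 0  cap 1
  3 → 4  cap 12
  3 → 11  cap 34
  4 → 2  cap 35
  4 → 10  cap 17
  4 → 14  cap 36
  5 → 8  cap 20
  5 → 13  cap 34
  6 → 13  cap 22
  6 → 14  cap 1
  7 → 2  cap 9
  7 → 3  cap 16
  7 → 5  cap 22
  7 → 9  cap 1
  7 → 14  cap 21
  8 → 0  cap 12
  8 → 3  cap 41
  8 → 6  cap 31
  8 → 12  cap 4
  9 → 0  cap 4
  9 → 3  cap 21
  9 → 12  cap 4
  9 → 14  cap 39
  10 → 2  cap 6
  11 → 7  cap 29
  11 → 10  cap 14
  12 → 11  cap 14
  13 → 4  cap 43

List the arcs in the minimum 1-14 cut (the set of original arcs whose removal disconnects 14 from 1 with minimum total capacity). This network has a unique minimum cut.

Min-cut arcs: {(1,3), (1,9), (12,11)} (total capacity 61)

augment #1: 1→9→14 push 39
augment #2: 1→3→4→14 push 8
augment #3: 1→12→11→7→14 push 14
max flow = 61; residual-reachable set from 1 gives S-side
cut edges (S→T): {(1,3), (1,9), (12,11)} total cap 61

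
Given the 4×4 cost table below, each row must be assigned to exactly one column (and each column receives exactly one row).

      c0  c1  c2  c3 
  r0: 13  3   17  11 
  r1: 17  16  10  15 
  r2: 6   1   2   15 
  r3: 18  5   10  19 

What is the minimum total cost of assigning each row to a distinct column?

optimal assignment: row0→col3 (cost 11), row1→col2 (cost 10), row2→col0 (cost 6), row3→col1 (cost 5)
total = 11 + 10 + 6 + 5 = 32

Minimum assignment cost: 32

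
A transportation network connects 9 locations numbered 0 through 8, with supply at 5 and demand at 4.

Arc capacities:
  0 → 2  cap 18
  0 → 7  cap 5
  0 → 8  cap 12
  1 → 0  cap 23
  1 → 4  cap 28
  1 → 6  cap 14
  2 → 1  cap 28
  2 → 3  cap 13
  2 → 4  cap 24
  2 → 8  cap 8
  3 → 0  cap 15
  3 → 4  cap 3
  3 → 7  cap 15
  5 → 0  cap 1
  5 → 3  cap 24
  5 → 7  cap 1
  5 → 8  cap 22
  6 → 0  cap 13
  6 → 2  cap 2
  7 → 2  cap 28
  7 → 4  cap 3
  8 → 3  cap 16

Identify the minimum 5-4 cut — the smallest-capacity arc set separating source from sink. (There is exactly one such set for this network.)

augment #1: 5→3→4 push 3
augment #2: 5→7→4 push 1
augment #3: 5→0→2→4 push 1
augment #4: 5→3→7→4 push 2
augment #5: 5→3→0→2→4 push 15
augment #6: 5→3→7→2→4 push 4
augment #7: 5→8→3→7→2→4 push 4
augment #8: 5→8→3→7→2→1→4 push 5
max flow = 35; residual-reachable set from 5 gives S-side
cut edges (S→T): {(3,0), (3,4), (3,7), (5,0), (5,7)} total cap 35

Min-cut arcs: {(3,0), (3,4), (3,7), (5,0), (5,7)} (total capacity 35)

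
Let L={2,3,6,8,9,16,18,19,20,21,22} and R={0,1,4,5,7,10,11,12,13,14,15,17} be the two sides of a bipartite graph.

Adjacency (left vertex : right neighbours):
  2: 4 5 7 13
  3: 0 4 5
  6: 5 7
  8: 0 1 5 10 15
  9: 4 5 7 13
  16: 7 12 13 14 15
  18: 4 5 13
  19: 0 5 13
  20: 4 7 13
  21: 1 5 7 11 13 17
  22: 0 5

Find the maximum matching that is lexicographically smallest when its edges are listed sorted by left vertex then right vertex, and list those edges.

Lex-smallest maximum matching: {(2,4), (3,0), (6,5), (8,1), (9,7), (16,12), (18,13), (21,11)}

|M| = 8 (so the lex-smallest maximum matching has 8 edges)
process left vertices in ascending order; for each, take the smallest-labelled available neighbour that still permits 8 edges overall, or leave it unmatched if none does
lex-smallest matching: {2-4, 3-0, 6-5, 8-1, 9-7, 16-12, 18-13, 21-11}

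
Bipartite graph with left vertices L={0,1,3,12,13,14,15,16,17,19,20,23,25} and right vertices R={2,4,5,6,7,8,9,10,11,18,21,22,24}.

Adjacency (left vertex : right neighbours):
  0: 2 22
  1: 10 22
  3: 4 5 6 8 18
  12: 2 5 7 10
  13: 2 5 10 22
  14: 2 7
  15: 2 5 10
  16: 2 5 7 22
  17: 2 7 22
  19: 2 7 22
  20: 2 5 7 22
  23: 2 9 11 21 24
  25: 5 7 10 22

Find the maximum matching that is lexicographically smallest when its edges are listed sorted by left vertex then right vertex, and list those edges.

|M| = 7 (so the lex-smallest maximum matching has 7 edges)
process left vertices in ascending order; for each, take the smallest-labelled available neighbour that still permits 7 edges overall, or leave it unmatched if none does
lex-smallest matching: {0-2, 1-10, 3-4, 12-5, 13-22, 14-7, 23-9}

Lex-smallest maximum matching: {(0,2), (1,10), (3,4), (12,5), (13,22), (14,7), (23,9)}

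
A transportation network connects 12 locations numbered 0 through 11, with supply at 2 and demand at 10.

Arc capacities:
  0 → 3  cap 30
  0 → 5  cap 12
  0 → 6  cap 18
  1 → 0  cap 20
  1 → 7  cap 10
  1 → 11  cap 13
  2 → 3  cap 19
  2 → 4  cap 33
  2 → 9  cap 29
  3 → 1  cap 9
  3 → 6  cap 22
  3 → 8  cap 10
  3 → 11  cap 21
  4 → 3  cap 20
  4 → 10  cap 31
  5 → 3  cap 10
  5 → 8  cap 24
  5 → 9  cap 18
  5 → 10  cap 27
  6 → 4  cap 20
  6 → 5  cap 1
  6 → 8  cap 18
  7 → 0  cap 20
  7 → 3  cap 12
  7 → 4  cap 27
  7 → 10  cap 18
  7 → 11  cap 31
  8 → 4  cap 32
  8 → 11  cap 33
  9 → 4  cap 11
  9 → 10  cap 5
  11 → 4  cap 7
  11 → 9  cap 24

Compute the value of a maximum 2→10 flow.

augment #1: 2→4→10 bottleneck 31, total now 31
augment #2: 2→9→10 bottleneck 5, total now 36
augment #3: 2→3→1→7→10 bottleneck 9, total now 45
augment #4: 2→3→6→5→10 bottleneck 1, total now 46

Maximum flow value: 46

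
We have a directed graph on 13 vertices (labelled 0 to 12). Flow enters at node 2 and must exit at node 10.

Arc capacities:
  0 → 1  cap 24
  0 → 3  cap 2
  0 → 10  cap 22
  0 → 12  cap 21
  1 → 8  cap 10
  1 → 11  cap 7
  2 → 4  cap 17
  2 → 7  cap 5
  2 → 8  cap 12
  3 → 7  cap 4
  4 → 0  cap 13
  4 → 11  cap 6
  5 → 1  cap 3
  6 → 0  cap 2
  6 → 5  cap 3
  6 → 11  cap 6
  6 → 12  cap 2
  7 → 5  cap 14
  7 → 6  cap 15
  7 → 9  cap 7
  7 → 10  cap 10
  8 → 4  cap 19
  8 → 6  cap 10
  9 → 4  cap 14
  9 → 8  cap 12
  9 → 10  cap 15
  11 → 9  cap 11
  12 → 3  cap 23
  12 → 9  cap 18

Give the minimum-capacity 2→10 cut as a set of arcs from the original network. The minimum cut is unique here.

Min-cut arcs: {(2,7), (4,0), (6,0), (6,12), (11,9)} (total capacity 33)

augment #1: 2→7→10 push 5
augment #2: 2→4→0→10 push 13
augment #3: 2→4→11→9→10 push 4
augment #4: 2→8→6→0→10 push 2
augment #5: 2→8→4→11→9→10 push 2
augment #6: 2→8→6→11→9→10 push 5
augment #7: 2→8→6→12→9→10 push 2
max flow = 33; residual-reachable set from 2 gives S-side
cut edges (S→T): {(2,7), (4,0), (6,0), (6,12), (11,9)} total cap 33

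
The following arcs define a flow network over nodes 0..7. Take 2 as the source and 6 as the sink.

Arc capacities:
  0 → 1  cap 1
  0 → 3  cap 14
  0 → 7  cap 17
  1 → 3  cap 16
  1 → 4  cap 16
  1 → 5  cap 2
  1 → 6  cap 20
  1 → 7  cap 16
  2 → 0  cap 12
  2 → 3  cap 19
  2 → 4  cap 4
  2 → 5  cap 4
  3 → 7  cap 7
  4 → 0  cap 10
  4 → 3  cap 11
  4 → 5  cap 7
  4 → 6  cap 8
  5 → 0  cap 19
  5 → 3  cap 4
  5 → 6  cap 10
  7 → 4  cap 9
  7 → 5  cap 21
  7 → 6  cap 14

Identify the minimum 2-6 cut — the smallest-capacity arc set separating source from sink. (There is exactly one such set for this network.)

Min-cut arcs: {(2,0), (2,4), (2,5), (3,7)} (total capacity 27)

augment #1: 2→4→6 push 4
augment #2: 2→5→6 push 4
augment #3: 2→0→1→6 push 1
augment #4: 2→0→7→6 push 11
augment #5: 2→3→7→6 push 3
augment #6: 2→3→7→4→6 push 4
max flow = 27; residual-reachable set from 2 gives S-side
cut edges (S→T): {(2,0), (2,4), (2,5), (3,7)} total cap 27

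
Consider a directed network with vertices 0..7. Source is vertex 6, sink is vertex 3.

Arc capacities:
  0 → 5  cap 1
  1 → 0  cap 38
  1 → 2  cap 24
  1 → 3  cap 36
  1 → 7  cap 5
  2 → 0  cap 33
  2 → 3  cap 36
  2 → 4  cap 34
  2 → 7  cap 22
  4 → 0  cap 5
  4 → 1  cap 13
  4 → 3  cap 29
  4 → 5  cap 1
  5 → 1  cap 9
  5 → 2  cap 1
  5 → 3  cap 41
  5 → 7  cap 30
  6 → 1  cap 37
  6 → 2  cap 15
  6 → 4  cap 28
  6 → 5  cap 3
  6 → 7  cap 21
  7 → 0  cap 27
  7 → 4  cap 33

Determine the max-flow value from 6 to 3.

Maximum flow value: 99

augment #1: 6→1→3 bottleneck 36, total now 36
augment #2: 6→2→3 bottleneck 15, total now 51
augment #3: 6→4→3 bottleneck 28, total now 79
augment #4: 6→5→3 bottleneck 3, total now 82
augment #5: 6→1→2→3 bottleneck 1, total now 83
augment #6: 6→7→4→3 bottleneck 1, total now 84
augment #7: 6→7→0→5→3 bottleneck 1, total now 85
augment #8: 6→7→4→5→3 bottleneck 1, total now 86
augment #9: 6→7→4→1→2→3 bottleneck 13, total now 99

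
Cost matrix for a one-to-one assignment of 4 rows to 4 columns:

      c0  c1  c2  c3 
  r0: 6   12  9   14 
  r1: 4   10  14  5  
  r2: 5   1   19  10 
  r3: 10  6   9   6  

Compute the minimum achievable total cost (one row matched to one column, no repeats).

Minimum assignment cost: 20

optimal assignment: row0→col2 (cost 9), row1→col0 (cost 4), row2→col1 (cost 1), row3→col3 (cost 6)
total = 9 + 4 + 1 + 6 = 20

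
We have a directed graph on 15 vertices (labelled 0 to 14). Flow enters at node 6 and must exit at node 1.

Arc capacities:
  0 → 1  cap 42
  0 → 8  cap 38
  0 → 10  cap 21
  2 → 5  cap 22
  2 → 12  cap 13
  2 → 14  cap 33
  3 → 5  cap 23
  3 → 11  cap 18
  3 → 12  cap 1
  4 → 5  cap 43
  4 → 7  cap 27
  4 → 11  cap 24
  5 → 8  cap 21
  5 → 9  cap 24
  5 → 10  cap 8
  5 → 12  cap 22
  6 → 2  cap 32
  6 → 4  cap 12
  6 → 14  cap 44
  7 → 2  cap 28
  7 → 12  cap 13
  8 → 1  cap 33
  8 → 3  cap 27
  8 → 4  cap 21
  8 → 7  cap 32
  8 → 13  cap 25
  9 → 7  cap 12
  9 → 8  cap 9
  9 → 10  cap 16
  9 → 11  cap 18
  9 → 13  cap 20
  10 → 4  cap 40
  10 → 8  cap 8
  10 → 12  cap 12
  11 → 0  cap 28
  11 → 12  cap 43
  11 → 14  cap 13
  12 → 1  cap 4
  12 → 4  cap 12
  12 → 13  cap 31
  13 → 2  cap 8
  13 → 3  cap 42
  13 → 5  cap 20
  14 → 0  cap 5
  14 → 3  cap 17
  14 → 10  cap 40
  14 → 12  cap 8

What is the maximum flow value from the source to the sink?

Maximum flow value: 70

augment #1: 6→2→12→1 bottleneck 4, total now 4
augment #2: 6→14→0→1 bottleneck 5, total now 9
augment #3: 6→2→5→8→1 bottleneck 21, total now 30
augment #4: 6→4→11→0→1 bottleneck 12, total now 42
augment #5: 6→14→10→8→1 bottleneck 8, total now 50
augment #6: 6→2→5→9→8→1 bottleneck 1, total now 51
augment #7: 6→14→3→11→0→1 bottleneck 16, total now 67
augment #8: 6→14→3→5→9→8→1 bottleneck 1, total now 68
augment #9: 6→2→12→4→5→9→8→1 bottleneck 2, total now 70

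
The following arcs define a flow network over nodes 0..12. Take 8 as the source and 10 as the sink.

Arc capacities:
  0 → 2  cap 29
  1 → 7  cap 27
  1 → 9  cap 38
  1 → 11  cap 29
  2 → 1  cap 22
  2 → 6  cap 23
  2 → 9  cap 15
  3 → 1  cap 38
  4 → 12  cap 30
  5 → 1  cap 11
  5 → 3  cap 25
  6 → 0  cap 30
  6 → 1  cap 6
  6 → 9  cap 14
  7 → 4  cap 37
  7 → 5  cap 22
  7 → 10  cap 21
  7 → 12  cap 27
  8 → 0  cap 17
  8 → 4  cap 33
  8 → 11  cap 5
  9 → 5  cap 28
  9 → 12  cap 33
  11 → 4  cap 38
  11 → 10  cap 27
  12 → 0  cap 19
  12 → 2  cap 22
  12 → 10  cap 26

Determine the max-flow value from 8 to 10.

Maximum flow value: 52

augment #1: 8→11→10 bottleneck 5, total now 5
augment #2: 8→4→12→10 bottleneck 26, total now 31
augment #3: 8→0→2→1→7→10 bottleneck 17, total now 48
augment #4: 8→4→12→2→1→7→10 bottleneck 4, total now 52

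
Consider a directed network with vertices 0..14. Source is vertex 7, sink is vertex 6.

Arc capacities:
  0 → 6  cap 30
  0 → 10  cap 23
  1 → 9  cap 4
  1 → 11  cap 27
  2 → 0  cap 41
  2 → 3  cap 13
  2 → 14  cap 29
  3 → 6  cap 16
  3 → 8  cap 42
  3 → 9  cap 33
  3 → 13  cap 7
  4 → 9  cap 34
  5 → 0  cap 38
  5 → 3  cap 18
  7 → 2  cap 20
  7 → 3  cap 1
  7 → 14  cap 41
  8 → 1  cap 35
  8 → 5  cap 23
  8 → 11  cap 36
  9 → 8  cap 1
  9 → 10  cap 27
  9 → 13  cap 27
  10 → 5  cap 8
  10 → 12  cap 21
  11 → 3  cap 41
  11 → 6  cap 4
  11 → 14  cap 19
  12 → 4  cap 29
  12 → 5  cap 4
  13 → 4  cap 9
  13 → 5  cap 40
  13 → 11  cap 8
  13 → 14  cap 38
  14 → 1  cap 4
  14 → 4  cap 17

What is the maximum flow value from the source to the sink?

augment #1: 7→3→6 bottleneck 1, total now 1
augment #2: 7→2→0→6 bottleneck 20, total now 21
augment #3: 7→14→1→11→6 bottleneck 4, total now 25
augment #4: 7→14→4→9→8→5→0→6 bottleneck 1, total now 26
augment #5: 7→14→4→9→10→5→0→6 bottleneck 8, total now 34
augment #6: 7→14→4→9→13→5→0→6 bottleneck 1, total now 35
augment #7: 7→14→4→9→13→5→3→6 bottleneck 7, total now 42

Maximum flow value: 42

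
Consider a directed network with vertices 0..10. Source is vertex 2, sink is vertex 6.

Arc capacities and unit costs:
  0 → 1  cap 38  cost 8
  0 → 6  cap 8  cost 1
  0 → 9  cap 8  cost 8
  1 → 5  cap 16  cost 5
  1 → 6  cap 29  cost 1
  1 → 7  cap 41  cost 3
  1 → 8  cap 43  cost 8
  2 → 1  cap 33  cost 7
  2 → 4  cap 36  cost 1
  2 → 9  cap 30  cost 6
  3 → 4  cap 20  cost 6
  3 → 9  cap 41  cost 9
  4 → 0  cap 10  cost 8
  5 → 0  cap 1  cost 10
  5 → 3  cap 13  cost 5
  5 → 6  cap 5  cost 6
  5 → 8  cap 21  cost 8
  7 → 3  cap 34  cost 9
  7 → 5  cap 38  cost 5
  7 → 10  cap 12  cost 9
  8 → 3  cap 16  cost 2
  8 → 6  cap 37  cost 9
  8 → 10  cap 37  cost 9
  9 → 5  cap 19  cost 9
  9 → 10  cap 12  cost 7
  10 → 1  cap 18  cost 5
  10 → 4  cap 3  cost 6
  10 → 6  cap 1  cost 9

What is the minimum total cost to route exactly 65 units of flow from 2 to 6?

Minimum cost for 65 units: 1121

shortest-cost path #1: 2→1→6 push 29 @ unit cost 8 (adds 232)
shortest-cost path #2: 2→4→0→6 push 8 @ unit cost 10 (adds 80)
shortest-cost path #3: 2→1→5→6 push 4 @ unit cost 18 (adds 72)
shortest-cost path #4: 2→9→5→6 push 1 @ unit cost 21 (adds 21)
shortest-cost path #5: 2→9→10→6 push 1 @ unit cost 22 (adds 22)
shortest-cost path #6: 2→9→5→1→8→6 push 4 @ unit cost 27 (adds 108)
shortest-cost path #7: 2→9→5→8→6 push 14 @ unit cost 32 (adds 448)
shortest-cost path #8: 2→4→0→1→8→6 push 2 @ unit cost 34 (adds 68)
shortest-cost path #9: 2→9→10→1→8→6 push 2 @ unit cost 35 (adds 70)
total cost = 1121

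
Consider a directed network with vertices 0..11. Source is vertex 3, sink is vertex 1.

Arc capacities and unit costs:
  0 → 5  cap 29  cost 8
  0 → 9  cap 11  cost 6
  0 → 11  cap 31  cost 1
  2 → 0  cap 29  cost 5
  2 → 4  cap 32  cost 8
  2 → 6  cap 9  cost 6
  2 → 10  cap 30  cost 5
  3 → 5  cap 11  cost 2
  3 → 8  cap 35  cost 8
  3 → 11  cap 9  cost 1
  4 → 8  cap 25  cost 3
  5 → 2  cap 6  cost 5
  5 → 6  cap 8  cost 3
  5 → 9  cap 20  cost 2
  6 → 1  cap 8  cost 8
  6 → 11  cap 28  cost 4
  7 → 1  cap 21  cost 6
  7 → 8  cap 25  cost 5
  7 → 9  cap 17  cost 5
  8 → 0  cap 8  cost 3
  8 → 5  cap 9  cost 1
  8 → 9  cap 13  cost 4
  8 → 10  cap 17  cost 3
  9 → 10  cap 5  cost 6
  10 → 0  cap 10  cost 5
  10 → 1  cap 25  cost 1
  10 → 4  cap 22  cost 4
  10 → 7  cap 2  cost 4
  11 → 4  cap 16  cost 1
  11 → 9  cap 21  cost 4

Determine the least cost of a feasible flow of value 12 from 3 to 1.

shortest-cost path #1: 3→11→4→8→10→1 push 9 @ unit cost 9 (adds 81)
shortest-cost path #2: 3→5→9→10→1 push 3 @ unit cost 11 (adds 33)
total cost = 114

Minimum cost for 12 units: 114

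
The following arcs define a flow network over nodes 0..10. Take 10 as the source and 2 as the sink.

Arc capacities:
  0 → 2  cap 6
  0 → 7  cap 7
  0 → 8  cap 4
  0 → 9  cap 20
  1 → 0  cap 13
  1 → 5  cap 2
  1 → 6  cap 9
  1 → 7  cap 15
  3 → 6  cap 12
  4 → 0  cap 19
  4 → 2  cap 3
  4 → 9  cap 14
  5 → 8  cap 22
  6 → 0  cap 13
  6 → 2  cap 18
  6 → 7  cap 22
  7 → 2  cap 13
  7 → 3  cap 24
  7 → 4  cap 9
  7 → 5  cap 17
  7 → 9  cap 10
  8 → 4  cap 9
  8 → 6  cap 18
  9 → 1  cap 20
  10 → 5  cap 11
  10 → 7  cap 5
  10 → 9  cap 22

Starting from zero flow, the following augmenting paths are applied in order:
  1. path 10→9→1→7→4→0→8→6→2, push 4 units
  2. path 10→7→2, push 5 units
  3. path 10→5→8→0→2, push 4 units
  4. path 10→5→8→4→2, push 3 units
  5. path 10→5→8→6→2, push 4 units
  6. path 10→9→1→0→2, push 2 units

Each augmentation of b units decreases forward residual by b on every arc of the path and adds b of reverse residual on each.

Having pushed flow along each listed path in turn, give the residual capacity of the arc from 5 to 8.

Residual capacity of (5,8): 11

after path 1 (10→9→1→7→4→0→8→6→2, push 4): res(5,8)=22
after path 2 (10→7→2, push 5): res(5,8)=22
after path 3 (10→5→8→0→2, push 4): res(5,8)=18
after path 4 (10→5→8→4→2, push 3): res(5,8)=15
after path 5 (10→5→8→6→2, push 4): res(5,8)=11
after path 6 (10→9→1→0→2, push 2): res(5,8)=11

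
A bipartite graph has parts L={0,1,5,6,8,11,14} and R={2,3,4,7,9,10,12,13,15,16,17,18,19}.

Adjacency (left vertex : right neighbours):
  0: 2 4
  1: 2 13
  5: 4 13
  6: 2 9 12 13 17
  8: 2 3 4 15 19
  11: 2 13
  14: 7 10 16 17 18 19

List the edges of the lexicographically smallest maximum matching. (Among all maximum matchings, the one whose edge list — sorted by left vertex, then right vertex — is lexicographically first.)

|M| = 6 (so the lex-smallest maximum matching has 6 edges)
process left vertices in ascending order; for each, take the smallest-labelled available neighbour that still permits 6 edges overall, or leave it unmatched if none does
lex-smallest matching: {0-2, 1-13, 5-4, 6-9, 8-3, 14-7}

Lex-smallest maximum matching: {(0,2), (1,13), (5,4), (6,9), (8,3), (14,7)}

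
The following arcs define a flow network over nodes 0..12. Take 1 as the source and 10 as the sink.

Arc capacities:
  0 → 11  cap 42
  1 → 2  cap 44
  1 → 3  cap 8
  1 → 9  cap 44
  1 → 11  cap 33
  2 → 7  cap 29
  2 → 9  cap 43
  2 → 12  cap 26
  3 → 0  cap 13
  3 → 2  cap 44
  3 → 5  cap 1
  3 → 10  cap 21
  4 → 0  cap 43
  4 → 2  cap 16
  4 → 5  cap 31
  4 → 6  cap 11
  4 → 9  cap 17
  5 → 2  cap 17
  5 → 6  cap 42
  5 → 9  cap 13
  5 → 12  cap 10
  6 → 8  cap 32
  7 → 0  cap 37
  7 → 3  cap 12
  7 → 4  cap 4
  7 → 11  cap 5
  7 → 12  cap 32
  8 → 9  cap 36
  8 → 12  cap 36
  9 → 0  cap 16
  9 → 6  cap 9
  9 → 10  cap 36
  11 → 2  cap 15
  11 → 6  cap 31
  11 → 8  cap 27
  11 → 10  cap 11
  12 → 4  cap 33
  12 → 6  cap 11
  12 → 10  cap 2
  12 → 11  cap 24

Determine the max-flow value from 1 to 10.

augment #1: 1→3→10 bottleneck 8, total now 8
augment #2: 1→9→10 bottleneck 36, total now 44
augment #3: 1→11→10 bottleneck 11, total now 55
augment #4: 1→2→12→10 bottleneck 2, total now 57
augment #5: 1→2→7→3→10 bottleneck 12, total now 69

Maximum flow value: 69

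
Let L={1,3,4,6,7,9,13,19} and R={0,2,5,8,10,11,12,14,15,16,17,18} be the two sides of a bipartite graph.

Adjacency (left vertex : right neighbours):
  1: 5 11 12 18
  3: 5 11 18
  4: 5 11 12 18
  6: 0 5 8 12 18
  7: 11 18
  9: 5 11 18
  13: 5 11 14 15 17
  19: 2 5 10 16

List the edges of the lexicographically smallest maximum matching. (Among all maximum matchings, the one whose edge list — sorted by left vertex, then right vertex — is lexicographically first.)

Lex-smallest maximum matching: {(1,5), (3,11), (4,12), (6,0), (7,18), (13,14), (19,2)}

|M| = 7 (so the lex-smallest maximum matching has 7 edges)
process left vertices in ascending order; for each, take the smallest-labelled available neighbour that still permits 7 edges overall, or leave it unmatched if none does
lex-smallest matching: {1-5, 3-11, 4-12, 6-0, 7-18, 13-14, 19-2}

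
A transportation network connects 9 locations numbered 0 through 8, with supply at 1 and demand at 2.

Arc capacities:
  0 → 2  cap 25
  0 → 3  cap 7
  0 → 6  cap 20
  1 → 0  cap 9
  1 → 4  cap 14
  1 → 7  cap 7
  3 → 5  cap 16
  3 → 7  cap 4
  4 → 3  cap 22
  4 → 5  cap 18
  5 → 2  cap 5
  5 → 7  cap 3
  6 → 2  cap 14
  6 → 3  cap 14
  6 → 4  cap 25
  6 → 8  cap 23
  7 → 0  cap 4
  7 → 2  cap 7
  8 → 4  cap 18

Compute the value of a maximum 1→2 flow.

augment #1: 1→0→2 bottleneck 9, total now 9
augment #2: 1→7→2 bottleneck 7, total now 16
augment #3: 1→4→5→2 bottleneck 5, total now 21
augment #4: 1→4→3→7→0→2 bottleneck 4, total now 25

Maximum flow value: 25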